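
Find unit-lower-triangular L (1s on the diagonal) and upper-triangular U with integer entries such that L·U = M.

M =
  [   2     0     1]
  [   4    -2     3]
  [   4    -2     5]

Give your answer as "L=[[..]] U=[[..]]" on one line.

  row1 -= 2·row0 → [0,-2,1]
  row2 -= 2·row0 → [0,-2,3]
  row2 -= 1·row1 → [0,0,2]

L=[[1,0,0],[2,1,0],[2,1,1]] U=[[2,0,1],[0,-2,1],[0,0,2]]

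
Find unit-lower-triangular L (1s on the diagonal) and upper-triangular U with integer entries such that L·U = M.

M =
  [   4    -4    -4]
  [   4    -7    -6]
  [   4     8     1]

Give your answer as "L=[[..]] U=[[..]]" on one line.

  row1 -= 1·row0 → [0,-3,-2]
  row2 -= 1·row0 → [0,12,5]
  row2 -= -4·row1 → [0,0,-3]

L=[[1,0,0],[1,1,0],[1,-4,1]] U=[[4,-4,-4],[0,-3,-2],[0,0,-3]]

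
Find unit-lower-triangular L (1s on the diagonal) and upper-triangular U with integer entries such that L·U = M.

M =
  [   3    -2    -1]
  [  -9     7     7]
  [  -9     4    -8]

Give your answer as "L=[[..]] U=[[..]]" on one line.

L=[[1,0,0],[-3,1,0],[-3,-2,1]] U=[[3,-2,-1],[0,1,4],[0,0,-3]]

  R1 -= -3·R0 → [0,1,4]
  R2 -= -3·R0 → [0,-2,-11]
  R2 -= -2·R1 → [0,0,-3]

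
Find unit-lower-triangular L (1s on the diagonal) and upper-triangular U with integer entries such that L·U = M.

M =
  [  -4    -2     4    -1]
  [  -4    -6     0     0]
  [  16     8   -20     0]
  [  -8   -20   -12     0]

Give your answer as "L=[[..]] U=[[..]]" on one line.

  R1 -= 1·R0 → [0,-4,-4,1]
  R2 -= -4·R0 → [0,0,-4,-4]
  R3 -= 2·R0 → [0,-16,-20,2]
  R2 -= 0·R1 → [0,0,-4,-4]
  R3 -= 4·R1 → [0,0,-4,-2]
  R3 -= 1·R2 → [0,0,0,2]

L=[[1,0,0,0],[1,1,0,0],[-4,0,1,0],[2,4,1,1]] U=[[-4,-2,4,-1],[0,-4,-4,1],[0,0,-4,-4],[0,0,0,2]]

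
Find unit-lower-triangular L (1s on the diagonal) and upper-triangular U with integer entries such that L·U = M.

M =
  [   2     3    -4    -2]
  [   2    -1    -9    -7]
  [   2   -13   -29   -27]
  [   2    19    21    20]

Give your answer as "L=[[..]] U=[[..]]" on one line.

L=[[1,0,0,0],[1,1,0,0],[1,4,1,0],[1,-4,-1,1]] U=[[2,3,-4,-2],[0,-4,-5,-5],[0,0,-5,-5],[0,0,0,-3]]

  R1 -= 1·R0 → [0,-4,-5,-5]
  R2 -= 1·R0 → [0,-16,-25,-25]
  R3 -= 1·R0 → [0,16,25,22]
  R2 -= 4·R1 → [0,0,-5,-5]
  R3 -= -4·R1 → [0,0,5,2]
  R3 -= -1·R2 → [0,0,0,-3]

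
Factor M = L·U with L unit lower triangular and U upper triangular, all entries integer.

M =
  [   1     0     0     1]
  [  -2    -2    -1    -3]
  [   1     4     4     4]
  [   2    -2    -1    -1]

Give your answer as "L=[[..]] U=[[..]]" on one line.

  r1 -= -2·r0 → [0,-2,-1,-1]
  r2 -= 1·r0 → [0,4,4,3]
  r3 -= 2·r0 → [0,-2,-1,-3]
  r2 -= -2·r1 → [0,0,2,1]
  r3 -= 1·r1 → [0,0,0,-2]
  r3 -= 0·r2 → [0,0,0,-2]

L=[[1,0,0,0],[-2,1,0,0],[1,-2,1,0],[2,1,0,1]] U=[[1,0,0,1],[0,-2,-1,-1],[0,0,2,1],[0,0,0,-2]]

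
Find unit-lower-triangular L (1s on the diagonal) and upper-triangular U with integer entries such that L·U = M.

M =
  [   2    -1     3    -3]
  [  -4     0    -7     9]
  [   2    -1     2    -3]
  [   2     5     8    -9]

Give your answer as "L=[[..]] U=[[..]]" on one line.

  row1 -= -2·row0 → [0,-2,-1,3]
  row2 -= 1·row0 → [0,0,-1,0]
  row3 -= 1·row0 → [0,6,5,-6]
  row2 -= 0·row1 → [0,0,-1,0]
  row3 -= -3·row1 → [0,0,2,3]
  row3 -= -2·row2 → [0,0,0,3]

L=[[1,0,0,0],[-2,1,0,0],[1,0,1,0],[1,-3,-2,1]] U=[[2,-1,3,-3],[0,-2,-1,3],[0,0,-1,0],[0,0,0,3]]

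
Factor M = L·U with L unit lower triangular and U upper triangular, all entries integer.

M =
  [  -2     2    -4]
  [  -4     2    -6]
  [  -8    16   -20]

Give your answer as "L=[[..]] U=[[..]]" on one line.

  r1 -= 2·r0 → [0,-2,2]
  r2 -= 4·r0 → [0,8,-4]
  r2 -= -4·r1 → [0,0,4]

L=[[1,0,0],[2,1,0],[4,-4,1]] U=[[-2,2,-4],[0,-2,2],[0,0,4]]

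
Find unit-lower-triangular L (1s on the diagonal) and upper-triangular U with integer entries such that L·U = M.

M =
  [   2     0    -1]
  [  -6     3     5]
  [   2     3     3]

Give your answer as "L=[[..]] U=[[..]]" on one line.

L=[[1,0,0],[-3,1,0],[1,1,1]] U=[[2,0,-1],[0,3,2],[0,0,2]]

  R1 -= -3·R0 → [0,3,2]
  R2 -= 1·R0 → [0,3,4]
  R2 -= 1·R1 → [0,0,2]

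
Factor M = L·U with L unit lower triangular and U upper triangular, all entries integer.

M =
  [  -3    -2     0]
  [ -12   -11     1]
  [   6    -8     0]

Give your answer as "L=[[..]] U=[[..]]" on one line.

L=[[1,0,0],[4,1,0],[-2,4,1]] U=[[-3,-2,0],[0,-3,1],[0,0,-4]]

  row1 -= 4·row0 → [0,-3,1]
  row2 -= -2·row0 → [0,-12,0]
  row2 -= 4·row1 → [0,0,-4]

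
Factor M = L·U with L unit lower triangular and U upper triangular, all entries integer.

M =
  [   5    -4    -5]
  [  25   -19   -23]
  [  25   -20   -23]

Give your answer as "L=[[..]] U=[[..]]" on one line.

L=[[1,0,0],[5,1,0],[5,0,1]] U=[[5,-4,-5],[0,1,2],[0,0,2]]

  row1 -= 5·row0 → [0,1,2]
  row2 -= 5·row0 → [0,0,2]
  row2 -= 0·row1 → [0,0,2]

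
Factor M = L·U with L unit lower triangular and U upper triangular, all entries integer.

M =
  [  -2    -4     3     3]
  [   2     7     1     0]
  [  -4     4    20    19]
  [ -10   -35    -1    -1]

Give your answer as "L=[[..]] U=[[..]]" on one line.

L=[[1,0,0,0],[-1,1,0,0],[2,4,1,0],[5,-5,-2,1]] U=[[-2,-4,3,3],[0,3,4,3],[0,0,-2,1],[0,0,0,1]]

  r1 -= -1·r0 → [0,3,4,3]
  r2 -= 2·r0 → [0,12,14,13]
  r3 -= 5·r0 → [0,-15,-16,-16]
  r2 -= 4·r1 → [0,0,-2,1]
  r3 -= -5·r1 → [0,0,4,-1]
  r3 -= -2·r2 → [0,0,0,1]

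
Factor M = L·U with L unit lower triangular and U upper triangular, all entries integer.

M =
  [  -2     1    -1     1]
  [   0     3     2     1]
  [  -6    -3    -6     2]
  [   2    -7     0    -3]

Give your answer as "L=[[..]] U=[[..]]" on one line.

L=[[1,0,0,0],[0,1,0,0],[3,-2,1,0],[-1,-2,3,1]] U=[[-2,1,-1,1],[0,3,2,1],[0,0,1,1],[0,0,0,-3]]

  r1 -= 0·r0 → [0,3,2,1]
  r2 -= 3·r0 → [0,-6,-3,-1]
  r3 -= -1·r0 → [0,-6,-1,-2]
  r2 -= -2·r1 → [0,0,1,1]
  r3 -= -2·r1 → [0,0,3,0]
  r3 -= 3·r2 → [0,0,0,-3]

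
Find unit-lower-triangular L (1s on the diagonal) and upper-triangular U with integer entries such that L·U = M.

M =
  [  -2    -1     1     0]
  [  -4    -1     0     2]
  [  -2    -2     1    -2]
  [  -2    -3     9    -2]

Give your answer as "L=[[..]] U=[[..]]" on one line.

L=[[1,0,0,0],[2,1,0,0],[1,-1,1,0],[1,-2,-2,1]] U=[[-2,-1,1,0],[0,1,-2,2],[0,0,-2,0],[0,0,0,2]]

  row1 -= 2·row0 → [0,1,-2,2]
  row2 -= 1·row0 → [0,-1,0,-2]
  row3 -= 1·row0 → [0,-2,8,-2]
  row2 -= -1·row1 → [0,0,-2,0]
  row3 -= -2·row1 → [0,0,4,2]
  row3 -= -2·row2 → [0,0,0,2]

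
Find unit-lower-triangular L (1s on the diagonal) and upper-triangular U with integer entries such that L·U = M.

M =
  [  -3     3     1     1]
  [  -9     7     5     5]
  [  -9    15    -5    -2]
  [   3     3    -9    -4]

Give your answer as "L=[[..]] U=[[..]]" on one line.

L=[[1,0,0,0],[3,1,0,0],[3,-3,1,0],[-1,-3,1,1]] U=[[-3,3,1,1],[0,-2,2,2],[0,0,-2,1],[0,0,0,2]]

  R1 -= 3·R0 → [0,-2,2,2]
  R2 -= 3·R0 → [0,6,-8,-5]
  R3 -= -1·R0 → [0,6,-8,-3]
  R2 -= -3·R1 → [0,0,-2,1]
  R3 -= -3·R1 → [0,0,-2,3]
  R3 -= 1·R2 → [0,0,0,2]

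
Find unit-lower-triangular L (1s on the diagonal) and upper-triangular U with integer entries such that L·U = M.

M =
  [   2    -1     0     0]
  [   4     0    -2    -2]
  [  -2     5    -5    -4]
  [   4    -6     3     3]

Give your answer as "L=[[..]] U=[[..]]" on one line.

L=[[1,0,0,0],[2,1,0,0],[-1,2,1,0],[2,-2,1,1]] U=[[2,-1,0,0],[0,2,-2,-2],[0,0,-1,0],[0,0,0,-1]]

  row1 -= 2·row0 → [0,2,-2,-2]
  row2 -= -1·row0 → [0,4,-5,-4]
  row3 -= 2·row0 → [0,-4,3,3]
  row2 -= 2·row1 → [0,0,-1,0]
  row3 -= -2·row1 → [0,0,-1,-1]
  row3 -= 1·row2 → [0,0,0,-1]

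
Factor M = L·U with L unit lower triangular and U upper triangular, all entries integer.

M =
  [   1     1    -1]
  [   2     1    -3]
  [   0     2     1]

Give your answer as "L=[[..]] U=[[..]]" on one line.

  row1 -= 2·row0 → [0,-1,-1]
  row2 -= 0·row0 → [0,2,1]
  row2 -= -2·row1 → [0,0,-1]

L=[[1,0,0],[2,1,0],[0,-2,1]] U=[[1,1,-1],[0,-1,-1],[0,0,-1]]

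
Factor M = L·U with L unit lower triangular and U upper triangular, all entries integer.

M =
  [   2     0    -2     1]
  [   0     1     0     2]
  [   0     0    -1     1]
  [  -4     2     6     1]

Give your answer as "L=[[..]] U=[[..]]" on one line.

  row1 -= 0·row0 → [0,1,0,2]
  row2 -= 0·row0 → [0,0,-1,1]
  row3 -= -2·row0 → [0,2,2,3]
  row2 -= 0·row1 → [0,0,-1,1]
  row3 -= 2·row1 → [0,0,2,-1]
  row3 -= -2·row2 → [0,0,0,1]

L=[[1,0,0,0],[0,1,0,0],[0,0,1,0],[-2,2,-2,1]] U=[[2,0,-2,1],[0,1,0,2],[0,0,-1,1],[0,0,0,1]]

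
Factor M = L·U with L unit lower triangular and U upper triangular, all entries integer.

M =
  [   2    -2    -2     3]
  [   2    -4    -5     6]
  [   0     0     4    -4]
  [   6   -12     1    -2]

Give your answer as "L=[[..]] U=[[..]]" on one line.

L=[[1,0,0,0],[1,1,0,0],[0,0,1,0],[3,3,4,1]] U=[[2,-2,-2,3],[0,-2,-3,3],[0,0,4,-4],[0,0,0,-4]]

  r1 -= 1·r0 → [0,-2,-3,3]
  r2 -= 0·r0 → [0,0,4,-4]
  r3 -= 3·r0 → [0,-6,7,-11]
  r2 -= 0·r1 → [0,0,4,-4]
  r3 -= 3·r1 → [0,0,16,-20]
  r3 -= 4·r2 → [0,0,0,-4]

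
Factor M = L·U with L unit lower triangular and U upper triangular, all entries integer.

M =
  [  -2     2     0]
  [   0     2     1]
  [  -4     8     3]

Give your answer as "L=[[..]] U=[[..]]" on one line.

  R1 -= 0·R0 → [0,2,1]
  R2 -= 2·R0 → [0,4,3]
  R2 -= 2·R1 → [0,0,1]

L=[[1,0,0],[0,1,0],[2,2,1]] U=[[-2,2,0],[0,2,1],[0,0,1]]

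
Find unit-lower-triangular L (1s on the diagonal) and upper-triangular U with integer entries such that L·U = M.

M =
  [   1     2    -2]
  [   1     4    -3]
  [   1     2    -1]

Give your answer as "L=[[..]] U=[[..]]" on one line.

L=[[1,0,0],[1,1,0],[1,0,1]] U=[[1,2,-2],[0,2,-1],[0,0,1]]

  R1 -= 1·R0 → [0,2,-1]
  R2 -= 1·R0 → [0,0,1]
  R2 -= 0·R1 → [0,0,1]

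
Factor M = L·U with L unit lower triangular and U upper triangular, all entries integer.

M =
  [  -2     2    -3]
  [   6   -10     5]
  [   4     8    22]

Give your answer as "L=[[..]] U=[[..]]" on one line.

  R1 -= -3·R0 → [0,-4,-4]
  R2 -= -2·R0 → [0,12,16]
  R2 -= -3·R1 → [0,0,4]

L=[[1,0,0],[-3,1,0],[-2,-3,1]] U=[[-2,2,-3],[0,-4,-4],[0,0,4]]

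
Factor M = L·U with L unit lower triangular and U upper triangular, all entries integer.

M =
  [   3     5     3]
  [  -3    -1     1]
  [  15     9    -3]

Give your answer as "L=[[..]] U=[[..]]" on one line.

L=[[1,0,0],[-1,1,0],[5,-4,1]] U=[[3,5,3],[0,4,4],[0,0,-2]]

  row1 -= -1·row0 → [0,4,4]
  row2 -= 5·row0 → [0,-16,-18]
  row2 -= -4·row1 → [0,0,-2]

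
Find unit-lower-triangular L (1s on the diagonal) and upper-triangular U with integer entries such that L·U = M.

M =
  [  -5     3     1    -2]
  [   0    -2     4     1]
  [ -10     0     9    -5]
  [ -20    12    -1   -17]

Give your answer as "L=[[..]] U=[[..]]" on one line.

  R1 -= 0·R0 → [0,-2,4,1]
  R2 -= 2·R0 → [0,-6,7,-1]
  R3 -= 4·R0 → [0,0,-5,-9]
  R2 -= 3·R1 → [0,0,-5,-4]
  R3 -= 0·R1 → [0,0,-5,-9]
  R3 -= 1·R2 → [0,0,0,-5]

L=[[1,0,0,0],[0,1,0,0],[2,3,1,0],[4,0,1,1]] U=[[-5,3,1,-2],[0,-2,4,1],[0,0,-5,-4],[0,0,0,-5]]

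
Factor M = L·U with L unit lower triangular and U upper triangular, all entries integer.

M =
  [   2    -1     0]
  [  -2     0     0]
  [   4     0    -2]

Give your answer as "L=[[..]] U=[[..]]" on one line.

  R1 -= -1·R0 → [0,-1,0]
  R2 -= 2·R0 → [0,2,-2]
  R2 -= -2·R1 → [0,0,-2]

L=[[1,0,0],[-1,1,0],[2,-2,1]] U=[[2,-1,0],[0,-1,0],[0,0,-2]]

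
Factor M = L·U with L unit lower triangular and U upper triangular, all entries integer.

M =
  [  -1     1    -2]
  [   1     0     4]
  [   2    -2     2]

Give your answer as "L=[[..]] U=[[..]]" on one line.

  R1 -= -1·R0 → [0,1,2]
  R2 -= -2·R0 → [0,0,-2]
  R2 -= 0·R1 → [0,0,-2]

L=[[1,0,0],[-1,1,0],[-2,0,1]] U=[[-1,1,-2],[0,1,2],[0,0,-2]]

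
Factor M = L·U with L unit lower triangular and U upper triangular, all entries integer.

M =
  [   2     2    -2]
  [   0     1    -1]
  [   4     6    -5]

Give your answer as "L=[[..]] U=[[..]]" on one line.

L=[[1,0,0],[0,1,0],[2,2,1]] U=[[2,2,-2],[0,1,-1],[0,0,1]]

  r1 -= 0·r0 → [0,1,-1]
  r2 -= 2·r0 → [0,2,-1]
  r2 -= 2·r1 → [0,0,1]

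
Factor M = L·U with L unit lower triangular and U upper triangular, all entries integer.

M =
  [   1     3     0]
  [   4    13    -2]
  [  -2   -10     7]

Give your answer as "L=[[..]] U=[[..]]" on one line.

  row1 -= 4·row0 → [0,1,-2]
  row2 -= -2·row0 → [0,-4,7]
  row2 -= -4·row1 → [0,0,-1]

L=[[1,0,0],[4,1,0],[-2,-4,1]] U=[[1,3,0],[0,1,-2],[0,0,-1]]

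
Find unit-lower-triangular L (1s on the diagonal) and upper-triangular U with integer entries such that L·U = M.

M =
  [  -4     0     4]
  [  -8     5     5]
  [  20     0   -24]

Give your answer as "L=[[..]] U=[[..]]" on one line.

  R1 -= 2·R0 → [0,5,-3]
  R2 -= -5·R0 → [0,0,-4]
  R2 -= 0·R1 → [0,0,-4]

L=[[1,0,0],[2,1,0],[-5,0,1]] U=[[-4,0,4],[0,5,-3],[0,0,-4]]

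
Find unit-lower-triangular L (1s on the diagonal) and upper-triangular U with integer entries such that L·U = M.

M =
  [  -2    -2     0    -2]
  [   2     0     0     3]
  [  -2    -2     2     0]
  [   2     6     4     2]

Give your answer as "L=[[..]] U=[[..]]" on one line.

  R1 -= -1·R0 → [0,-2,0,1]
  R2 -= 1·R0 → [0,0,2,2]
  R3 -= -1·R0 → [0,4,4,0]
  R2 -= 0·R1 → [0,0,2,2]
  R3 -= -2·R1 → [0,0,4,2]
  R3 -= 2·R2 → [0,0,0,-2]

L=[[1,0,0,0],[-1,1,0,0],[1,0,1,0],[-1,-2,2,1]] U=[[-2,-2,0,-2],[0,-2,0,1],[0,0,2,2],[0,0,0,-2]]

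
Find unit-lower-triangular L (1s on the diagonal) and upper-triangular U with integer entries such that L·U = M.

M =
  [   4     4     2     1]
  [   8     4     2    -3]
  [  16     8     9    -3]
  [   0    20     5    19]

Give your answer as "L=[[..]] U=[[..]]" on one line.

L=[[1,0,0,0],[2,1,0,0],[4,2,1,0],[0,-5,-1,1]] U=[[4,4,2,1],[0,-4,-2,-5],[0,0,5,3],[0,0,0,-3]]

  r1 -= 2·r0 → [0,-4,-2,-5]
  r2 -= 4·r0 → [0,-8,1,-7]
  r3 -= 0·r0 → [0,20,5,19]
  r2 -= 2·r1 → [0,0,5,3]
  r3 -= -5·r1 → [0,0,-5,-6]
  r3 -= -1·r2 → [0,0,0,-3]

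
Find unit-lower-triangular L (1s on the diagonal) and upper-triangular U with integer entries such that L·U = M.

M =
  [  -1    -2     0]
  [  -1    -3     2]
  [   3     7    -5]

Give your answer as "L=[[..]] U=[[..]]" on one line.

  row1 -= 1·row0 → [0,-1,2]
  row2 -= -3·row0 → [0,1,-5]
  row2 -= -1·row1 → [0,0,-3]

L=[[1,0,0],[1,1,0],[-3,-1,1]] U=[[-1,-2,0],[0,-1,2],[0,0,-3]]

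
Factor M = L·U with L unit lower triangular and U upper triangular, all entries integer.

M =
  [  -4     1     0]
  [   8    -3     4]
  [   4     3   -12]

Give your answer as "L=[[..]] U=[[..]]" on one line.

L=[[1,0,0],[-2,1,0],[-1,-4,1]] U=[[-4,1,0],[0,-1,4],[0,0,4]]

  row1 -= -2·row0 → [0,-1,4]
  row2 -= -1·row0 → [0,4,-12]
  row2 -= -4·row1 → [0,0,4]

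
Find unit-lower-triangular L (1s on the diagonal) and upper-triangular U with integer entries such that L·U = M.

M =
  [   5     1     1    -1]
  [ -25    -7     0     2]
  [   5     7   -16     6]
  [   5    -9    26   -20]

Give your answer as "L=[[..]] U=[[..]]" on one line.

L=[[1,0,0,0],[-5,1,0,0],[1,-3,1,0],[1,5,0,1]] U=[[5,1,1,-1],[0,-2,5,-3],[0,0,-2,-2],[0,0,0,-4]]

  row1 -= -5·row0 → [0,-2,5,-3]
  row2 -= 1·row0 → [0,6,-17,7]
  row3 -= 1·row0 → [0,-10,25,-19]
  row2 -= -3·row1 → [0,0,-2,-2]
  row3 -= 5·row1 → [0,0,0,-4]
  row3 -= 0·row2 → [0,0,0,-4]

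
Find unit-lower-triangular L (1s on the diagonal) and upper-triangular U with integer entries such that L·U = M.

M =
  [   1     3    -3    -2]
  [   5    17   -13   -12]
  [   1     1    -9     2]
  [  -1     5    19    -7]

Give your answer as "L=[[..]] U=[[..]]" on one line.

  R1 -= 5·R0 → [0,2,2,-2]
  R2 -= 1·R0 → [0,-2,-6,4]
  R3 -= -1·R0 → [0,8,16,-9]
  R2 -= -1·R1 → [0,0,-4,2]
  R3 -= 4·R1 → [0,0,8,-1]
  R3 -= -2·R2 → [0,0,0,3]

L=[[1,0,0,0],[5,1,0,0],[1,-1,1,0],[-1,4,-2,1]] U=[[1,3,-3,-2],[0,2,2,-2],[0,0,-4,2],[0,0,0,3]]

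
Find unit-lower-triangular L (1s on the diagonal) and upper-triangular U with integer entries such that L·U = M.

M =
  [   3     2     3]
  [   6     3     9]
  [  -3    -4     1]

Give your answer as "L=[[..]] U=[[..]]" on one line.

L=[[1,0,0],[2,1,0],[-1,2,1]] U=[[3,2,3],[0,-1,3],[0,0,-2]]

  R1 -= 2·R0 → [0,-1,3]
  R2 -= -1·R0 → [0,-2,4]
  R2 -= 2·R1 → [0,0,-2]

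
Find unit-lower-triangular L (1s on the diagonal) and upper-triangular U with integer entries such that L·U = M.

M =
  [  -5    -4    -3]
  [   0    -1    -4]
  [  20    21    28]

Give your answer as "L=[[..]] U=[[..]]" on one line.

L=[[1,0,0],[0,1,0],[-4,-5,1]] U=[[-5,-4,-3],[0,-1,-4],[0,0,-4]]

  row1 -= 0·row0 → [0,-1,-4]
  row2 -= -4·row0 → [0,5,16]
  row2 -= -5·row1 → [0,0,-4]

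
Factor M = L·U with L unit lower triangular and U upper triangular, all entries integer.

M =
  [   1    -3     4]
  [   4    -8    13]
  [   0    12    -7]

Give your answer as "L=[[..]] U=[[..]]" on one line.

  row1 -= 4·row0 → [0,4,-3]
  row2 -= 0·row0 → [0,12,-7]
  row2 -= 3·row1 → [0,0,2]

L=[[1,0,0],[4,1,0],[0,3,1]] U=[[1,-3,4],[0,4,-3],[0,0,2]]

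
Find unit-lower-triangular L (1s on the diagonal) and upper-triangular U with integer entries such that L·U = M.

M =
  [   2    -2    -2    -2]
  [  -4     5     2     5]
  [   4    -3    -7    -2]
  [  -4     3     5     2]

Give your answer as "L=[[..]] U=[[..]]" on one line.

L=[[1,0,0,0],[-2,1,0,0],[2,1,1,0],[-2,-1,1,1]] U=[[2,-2,-2,-2],[0,1,-2,1],[0,0,-1,1],[0,0,0,-2]]

  R1 -= -2·R0 → [0,1,-2,1]
  R2 -= 2·R0 → [0,1,-3,2]
  R3 -= -2·R0 → [0,-1,1,-2]
  R2 -= 1·R1 → [0,0,-1,1]
  R3 -= -1·R1 → [0,0,-1,-1]
  R3 -= 1·R2 → [0,0,0,-2]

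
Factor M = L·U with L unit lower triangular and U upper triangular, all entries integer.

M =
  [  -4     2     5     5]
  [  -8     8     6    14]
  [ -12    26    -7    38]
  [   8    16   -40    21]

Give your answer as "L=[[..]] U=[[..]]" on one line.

  r1 -= 2·r0 → [0,4,-4,4]
  r2 -= 3·r0 → [0,20,-22,23]
  r3 -= -2·r0 → [0,20,-30,31]
  r2 -= 5·r1 → [0,0,-2,3]
  r3 -= 5·r1 → [0,0,-10,11]
  r3 -= 5·r2 → [0,0,0,-4]

L=[[1,0,0,0],[2,1,0,0],[3,5,1,0],[-2,5,5,1]] U=[[-4,2,5,5],[0,4,-4,4],[0,0,-2,3],[0,0,0,-4]]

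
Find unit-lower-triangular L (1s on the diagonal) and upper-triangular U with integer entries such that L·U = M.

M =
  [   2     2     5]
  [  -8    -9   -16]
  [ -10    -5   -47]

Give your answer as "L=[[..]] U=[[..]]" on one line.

L=[[1,0,0],[-4,1,0],[-5,-5,1]] U=[[2,2,5],[0,-1,4],[0,0,-2]]

  R1 -= -4·R0 → [0,-1,4]
  R2 -= -5·R0 → [0,5,-22]
  R2 -= -5·R1 → [0,0,-2]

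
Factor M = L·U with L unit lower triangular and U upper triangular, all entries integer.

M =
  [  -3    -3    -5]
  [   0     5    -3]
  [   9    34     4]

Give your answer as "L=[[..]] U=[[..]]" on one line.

L=[[1,0,0],[0,1,0],[-3,5,1]] U=[[-3,-3,-5],[0,5,-3],[0,0,4]]

  r1 -= 0·r0 → [0,5,-3]
  r2 -= -3·r0 → [0,25,-11]
  r2 -= 5·r1 → [0,0,4]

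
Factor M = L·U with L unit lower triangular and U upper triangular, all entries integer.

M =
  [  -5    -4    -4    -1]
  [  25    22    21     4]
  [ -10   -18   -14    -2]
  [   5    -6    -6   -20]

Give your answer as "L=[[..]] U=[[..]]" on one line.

  R1 -= -5·R0 → [0,2,1,-1]
  R2 -= 2·R0 → [0,-10,-6,0]
  R3 -= -1·R0 → [0,-10,-10,-21]
  R2 -= -5·R1 → [0,0,-1,-5]
  R3 -= -5·R1 → [0,0,-5,-26]
  R3 -= 5·R2 → [0,0,0,-1]

L=[[1,0,0,0],[-5,1,0,0],[2,-5,1,0],[-1,-5,5,1]] U=[[-5,-4,-4,-1],[0,2,1,-1],[0,0,-1,-5],[0,0,0,-1]]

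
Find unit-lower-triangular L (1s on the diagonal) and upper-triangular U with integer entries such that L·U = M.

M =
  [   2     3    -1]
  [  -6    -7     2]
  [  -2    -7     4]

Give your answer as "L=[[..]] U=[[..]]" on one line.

  R1 -= -3·R0 → [0,2,-1]
  R2 -= -1·R0 → [0,-4,3]
  R2 -= -2·R1 → [0,0,1]

L=[[1,0,0],[-3,1,0],[-1,-2,1]] U=[[2,3,-1],[0,2,-1],[0,0,1]]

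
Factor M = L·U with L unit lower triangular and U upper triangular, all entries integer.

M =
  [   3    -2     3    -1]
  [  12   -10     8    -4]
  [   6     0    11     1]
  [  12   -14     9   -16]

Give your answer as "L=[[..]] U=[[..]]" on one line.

  r1 -= 4·r0 → [0,-2,-4,0]
  r2 -= 2·r0 → [0,4,5,3]
  r3 -= 4·r0 → [0,-6,-3,-12]
  r2 -= -2·r1 → [0,0,-3,3]
  r3 -= 3·r1 → [0,0,9,-12]
  r3 -= -3·r2 → [0,0,0,-3]

L=[[1,0,0,0],[4,1,0,0],[2,-2,1,0],[4,3,-3,1]] U=[[3,-2,3,-1],[0,-2,-4,0],[0,0,-3,3],[0,0,0,-3]]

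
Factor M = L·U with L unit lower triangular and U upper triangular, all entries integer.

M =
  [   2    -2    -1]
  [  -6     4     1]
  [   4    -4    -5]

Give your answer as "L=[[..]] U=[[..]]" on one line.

  R1 -= -3·R0 → [0,-2,-2]
  R2 -= 2·R0 → [0,0,-3]
  R2 -= 0·R1 → [0,0,-3]

L=[[1,0,0],[-3,1,0],[2,0,1]] U=[[2,-2,-1],[0,-2,-2],[0,0,-3]]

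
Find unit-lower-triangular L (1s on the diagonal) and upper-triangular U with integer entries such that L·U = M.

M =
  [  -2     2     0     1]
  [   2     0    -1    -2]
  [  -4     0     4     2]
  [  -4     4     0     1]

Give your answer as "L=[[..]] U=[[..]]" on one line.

  r1 -= -1·r0 → [0,2,-1,-1]
  r2 -= 2·r0 → [0,-4,4,0]
  r3 -= 2·r0 → [0,0,0,-1]
  r2 -= -2·r1 → [0,0,2,-2]
  r3 -= 0·r1 → [0,0,0,-1]
  r3 -= 0·r2 → [0,0,0,-1]

L=[[1,0,0,0],[-1,1,0,0],[2,-2,1,0],[2,0,0,1]] U=[[-2,2,0,1],[0,2,-1,-1],[0,0,2,-2],[0,0,0,-1]]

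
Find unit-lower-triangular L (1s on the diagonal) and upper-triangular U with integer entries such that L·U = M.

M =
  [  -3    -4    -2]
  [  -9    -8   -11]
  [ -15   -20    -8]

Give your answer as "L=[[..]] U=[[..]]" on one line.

L=[[1,0,0],[3,1,0],[5,0,1]] U=[[-3,-4,-2],[0,4,-5],[0,0,2]]

  r1 -= 3·r0 → [0,4,-5]
  r2 -= 5·r0 → [0,0,2]
  r2 -= 0·r1 → [0,0,2]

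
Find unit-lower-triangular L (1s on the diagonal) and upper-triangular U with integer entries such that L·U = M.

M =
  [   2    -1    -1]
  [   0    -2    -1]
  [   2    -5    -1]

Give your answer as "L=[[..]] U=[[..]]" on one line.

  r1 -= 0·r0 → [0,-2,-1]
  r2 -= 1·r0 → [0,-4,0]
  r2 -= 2·r1 → [0,0,2]

L=[[1,0,0],[0,1,0],[1,2,1]] U=[[2,-1,-1],[0,-2,-1],[0,0,2]]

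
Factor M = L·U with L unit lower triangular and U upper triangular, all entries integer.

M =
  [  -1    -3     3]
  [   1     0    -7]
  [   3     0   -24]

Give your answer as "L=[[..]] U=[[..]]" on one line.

  r1 -= -1·r0 → [0,-3,-4]
  r2 -= -3·r0 → [0,-9,-15]
  r2 -= 3·r1 → [0,0,-3]

L=[[1,0,0],[-1,1,0],[-3,3,1]] U=[[-1,-3,3],[0,-3,-4],[0,0,-3]]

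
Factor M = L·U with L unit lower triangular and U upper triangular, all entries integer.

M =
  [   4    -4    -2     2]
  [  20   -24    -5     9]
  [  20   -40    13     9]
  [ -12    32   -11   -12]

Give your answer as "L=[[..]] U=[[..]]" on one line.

L=[[1,0,0,0],[5,1,0,0],[5,5,1,0],[-3,-5,-4,1]] U=[[4,-4,-2,2],[0,-4,5,-1],[0,0,-2,4],[0,0,0,5]]

  row1 -= 5·row0 → [0,-4,5,-1]
  row2 -= 5·row0 → [0,-20,23,-1]
  row3 -= -3·row0 → [0,20,-17,-6]
  row2 -= 5·row1 → [0,0,-2,4]
  row3 -= -5·row1 → [0,0,8,-11]
  row3 -= -4·row2 → [0,0,0,5]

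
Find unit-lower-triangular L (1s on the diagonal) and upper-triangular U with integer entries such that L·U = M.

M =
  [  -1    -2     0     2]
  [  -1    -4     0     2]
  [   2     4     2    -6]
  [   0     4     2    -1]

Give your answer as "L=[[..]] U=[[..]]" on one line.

L=[[1,0,0,0],[1,1,0,0],[-2,0,1,0],[0,-2,1,1]] U=[[-1,-2,0,2],[0,-2,0,0],[0,0,2,-2],[0,0,0,1]]

  R1 -= 1·R0 → [0,-2,0,0]
  R2 -= -2·R0 → [0,0,2,-2]
  R3 -= 0·R0 → [0,4,2,-1]
  R2 -= 0·R1 → [0,0,2,-2]
  R3 -= -2·R1 → [0,0,2,-1]
  R3 -= 1·R2 → [0,0,0,1]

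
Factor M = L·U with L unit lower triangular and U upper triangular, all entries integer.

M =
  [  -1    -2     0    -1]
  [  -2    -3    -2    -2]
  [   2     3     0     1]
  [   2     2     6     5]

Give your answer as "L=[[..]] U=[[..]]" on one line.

L=[[1,0,0,0],[2,1,0,0],[-2,-1,1,0],[-2,-2,-1,1]] U=[[-1,-2,0,-1],[0,1,-2,0],[0,0,-2,-1],[0,0,0,2]]

  R1 -= 2·R0 → [0,1,-2,0]
  R2 -= -2·R0 → [0,-1,0,-1]
  R3 -= -2·R0 → [0,-2,6,3]
  R2 -= -1·R1 → [0,0,-2,-1]
  R3 -= -2·R1 → [0,0,2,3]
  R3 -= -1·R2 → [0,0,0,2]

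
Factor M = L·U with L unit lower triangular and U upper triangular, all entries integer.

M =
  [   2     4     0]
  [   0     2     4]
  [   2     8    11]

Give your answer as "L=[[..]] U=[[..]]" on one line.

  R1 -= 0·R0 → [0,2,4]
  R2 -= 1·R0 → [0,4,11]
  R2 -= 2·R1 → [0,0,3]

L=[[1,0,0],[0,1,0],[1,2,1]] U=[[2,4,0],[0,2,4],[0,0,3]]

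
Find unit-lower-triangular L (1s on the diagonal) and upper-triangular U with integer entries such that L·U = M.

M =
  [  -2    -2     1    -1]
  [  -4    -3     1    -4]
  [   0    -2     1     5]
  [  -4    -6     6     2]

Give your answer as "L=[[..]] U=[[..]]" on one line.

L=[[1,0,0,0],[2,1,0,0],[0,-2,1,0],[2,-2,-2,1]] U=[[-2,-2,1,-1],[0,1,-1,-2],[0,0,-1,1],[0,0,0,2]]

  row1 -= 2·row0 → [0,1,-1,-2]
  row2 -= 0·row0 → [0,-2,1,5]
  row3 -= 2·row0 → [0,-2,4,4]
  row2 -= -2·row1 → [0,0,-1,1]
  row3 -= -2·row1 → [0,0,2,0]
  row3 -= -2·row2 → [0,0,0,2]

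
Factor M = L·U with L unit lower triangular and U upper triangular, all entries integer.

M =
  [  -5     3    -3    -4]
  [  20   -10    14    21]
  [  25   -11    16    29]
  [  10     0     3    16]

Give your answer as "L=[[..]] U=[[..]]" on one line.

L=[[1,0,0,0],[-4,1,0,0],[-5,2,1,0],[-2,3,3,1]] U=[[-5,3,-3,-4],[0,2,2,5],[0,0,-3,-1],[0,0,0,-4]]

  R1 -= -4·R0 → [0,2,2,5]
  R2 -= -5·R0 → [0,4,1,9]
  R3 -= -2·R0 → [0,6,-3,8]
  R2 -= 2·R1 → [0,0,-3,-1]
  R3 -= 3·R1 → [0,0,-9,-7]
  R3 -= 3·R2 → [0,0,0,-4]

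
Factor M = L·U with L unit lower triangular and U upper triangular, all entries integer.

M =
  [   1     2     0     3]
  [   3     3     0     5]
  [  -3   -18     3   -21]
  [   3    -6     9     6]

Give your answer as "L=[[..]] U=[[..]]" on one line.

L=[[1,0,0,0],[3,1,0,0],[-3,4,1,0],[3,4,3,1]] U=[[1,2,0,3],[0,-3,0,-4],[0,0,3,4],[0,0,0,1]]

  row1 -= 3·row0 → [0,-3,0,-4]
  row2 -= -3·row0 → [0,-12,3,-12]
  row3 -= 3·row0 → [0,-12,9,-3]
  row2 -= 4·row1 → [0,0,3,4]
  row3 -= 4·row1 → [0,0,9,13]
  row3 -= 3·row2 → [0,0,0,1]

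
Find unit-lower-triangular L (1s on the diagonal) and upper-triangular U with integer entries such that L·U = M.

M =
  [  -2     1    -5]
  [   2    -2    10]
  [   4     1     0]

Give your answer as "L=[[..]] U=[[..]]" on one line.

  r1 -= -1·r0 → [0,-1,5]
  r2 -= -2·r0 → [0,3,-10]
  r2 -= -3·r1 → [0,0,5]

L=[[1,0,0],[-1,1,0],[-2,-3,1]] U=[[-2,1,-5],[0,-1,5],[0,0,5]]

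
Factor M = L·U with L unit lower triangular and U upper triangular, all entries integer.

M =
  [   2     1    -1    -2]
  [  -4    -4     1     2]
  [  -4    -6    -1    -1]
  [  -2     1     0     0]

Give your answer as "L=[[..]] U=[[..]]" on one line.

  R1 -= -2·R0 → [0,-2,-1,-2]
  R2 -= -2·R0 → [0,-4,-3,-5]
  R3 -= -1·R0 → [0,2,-1,-2]
  R2 -= 2·R1 → [0,0,-1,-1]
  R3 -= -1·R1 → [0,0,-2,-4]
  R3 -= 2·R2 → [0,0,0,-2]

L=[[1,0,0,0],[-2,1,0,0],[-2,2,1,0],[-1,-1,2,1]] U=[[2,1,-1,-2],[0,-2,-1,-2],[0,0,-1,-1],[0,0,0,-2]]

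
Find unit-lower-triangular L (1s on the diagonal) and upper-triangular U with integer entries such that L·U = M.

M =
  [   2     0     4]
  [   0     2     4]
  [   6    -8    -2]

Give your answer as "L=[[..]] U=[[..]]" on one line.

L=[[1,0,0],[0,1,0],[3,-4,1]] U=[[2,0,4],[0,2,4],[0,0,2]]

  R1 -= 0·R0 → [0,2,4]
  R2 -= 3·R0 → [0,-8,-14]
  R2 -= -4·R1 → [0,0,2]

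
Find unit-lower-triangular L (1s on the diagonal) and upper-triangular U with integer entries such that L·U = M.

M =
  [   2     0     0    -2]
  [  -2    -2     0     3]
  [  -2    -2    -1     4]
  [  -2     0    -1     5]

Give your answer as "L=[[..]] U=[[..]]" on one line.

L=[[1,0,0,0],[-1,1,0,0],[-1,1,1,0],[-1,0,1,1]] U=[[2,0,0,-2],[0,-2,0,1],[0,0,-1,1],[0,0,0,2]]

  r1 -= -1·r0 → [0,-2,0,1]
  r2 -= -1·r0 → [0,-2,-1,2]
  r3 -= -1·r0 → [0,0,-1,3]
  r2 -= 1·r1 → [0,0,-1,1]
  r3 -= 0·r1 → [0,0,-1,3]
  r3 -= 1·r2 → [0,0,0,2]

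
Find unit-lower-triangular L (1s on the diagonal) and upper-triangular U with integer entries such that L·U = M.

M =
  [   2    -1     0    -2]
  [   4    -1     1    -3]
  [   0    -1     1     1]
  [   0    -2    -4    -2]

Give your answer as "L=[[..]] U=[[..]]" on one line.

  R1 -= 2·R0 → [0,1,1,1]
  R2 -= 0·R0 → [0,-1,1,1]
  R3 -= 0·R0 → [0,-2,-4,-2]
  R2 -= -1·R1 → [0,0,2,2]
  R3 -= -2·R1 → [0,0,-2,0]
  R3 -= -1·R2 → [0,0,0,2]

L=[[1,0,0,0],[2,1,0,0],[0,-1,1,0],[0,-2,-1,1]] U=[[2,-1,0,-2],[0,1,1,1],[0,0,2,2],[0,0,0,2]]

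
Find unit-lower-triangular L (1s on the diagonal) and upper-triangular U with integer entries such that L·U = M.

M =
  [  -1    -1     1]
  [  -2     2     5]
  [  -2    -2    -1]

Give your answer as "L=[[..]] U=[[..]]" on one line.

  row1 -= 2·row0 → [0,4,3]
  row2 -= 2·row0 → [0,0,-3]
  row2 -= 0·row1 → [0,0,-3]

L=[[1,0,0],[2,1,0],[2,0,1]] U=[[-1,-1,1],[0,4,3],[0,0,-3]]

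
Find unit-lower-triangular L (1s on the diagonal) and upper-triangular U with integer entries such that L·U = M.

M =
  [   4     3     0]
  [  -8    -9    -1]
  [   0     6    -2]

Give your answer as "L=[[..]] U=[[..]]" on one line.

L=[[1,0,0],[-2,1,0],[0,-2,1]] U=[[4,3,0],[0,-3,-1],[0,0,-4]]

  R1 -= -2·R0 → [0,-3,-1]
  R2 -= 0·R0 → [0,6,-2]
  R2 -= -2·R1 → [0,0,-4]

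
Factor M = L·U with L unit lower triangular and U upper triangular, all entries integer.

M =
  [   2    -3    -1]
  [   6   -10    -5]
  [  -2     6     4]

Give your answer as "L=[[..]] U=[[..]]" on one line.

  R1 -= 3·R0 → [0,-1,-2]
  R2 -= -1·R0 → [0,3,3]
  R2 -= -3·R1 → [0,0,-3]

L=[[1,0,0],[3,1,0],[-1,-3,1]] U=[[2,-3,-1],[0,-1,-2],[0,0,-3]]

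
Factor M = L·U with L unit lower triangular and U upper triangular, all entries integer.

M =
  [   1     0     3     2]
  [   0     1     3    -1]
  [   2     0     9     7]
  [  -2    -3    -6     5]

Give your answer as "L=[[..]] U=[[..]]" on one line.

  r1 -= 0·r0 → [0,1,3,-1]
  r2 -= 2·r0 → [0,0,3,3]
  r3 -= -2·r0 → [0,-3,0,9]
  r2 -= 0·r1 → [0,0,3,3]
  r3 -= -3·r1 → [0,0,9,6]
  r3 -= 3·r2 → [0,0,0,-3]

L=[[1,0,0,0],[0,1,0,0],[2,0,1,0],[-2,-3,3,1]] U=[[1,0,3,2],[0,1,3,-1],[0,0,3,3],[0,0,0,-3]]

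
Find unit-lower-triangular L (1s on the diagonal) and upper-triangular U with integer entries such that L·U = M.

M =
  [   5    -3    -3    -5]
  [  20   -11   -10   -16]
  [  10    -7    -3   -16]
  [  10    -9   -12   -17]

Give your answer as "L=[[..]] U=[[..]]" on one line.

L=[[1,0,0,0],[4,1,0,0],[2,-1,1,0],[2,-3,0,1]] U=[[5,-3,-3,-5],[0,1,2,4],[0,0,5,-2],[0,0,0,5]]

  row1 -= 4·row0 → [0,1,2,4]
  row2 -= 2·row0 → [0,-1,3,-6]
  row3 -= 2·row0 → [0,-3,-6,-7]
  row2 -= -1·row1 → [0,0,5,-2]
  row3 -= -3·row1 → [0,0,0,5]
  row3 -= 0·row2 → [0,0,0,5]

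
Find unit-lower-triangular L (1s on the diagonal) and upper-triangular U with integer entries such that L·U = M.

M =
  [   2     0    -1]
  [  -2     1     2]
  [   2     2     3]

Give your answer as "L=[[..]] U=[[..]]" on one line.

L=[[1,0,0],[-1,1,0],[1,2,1]] U=[[2,0,-1],[0,1,1],[0,0,2]]

  R1 -= -1·R0 → [0,1,1]
  R2 -= 1·R0 → [0,2,4]
  R2 -= 2·R1 → [0,0,2]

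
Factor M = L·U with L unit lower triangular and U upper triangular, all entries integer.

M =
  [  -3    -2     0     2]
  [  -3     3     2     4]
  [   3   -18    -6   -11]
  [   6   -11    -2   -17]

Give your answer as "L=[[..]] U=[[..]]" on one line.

L=[[1,0,0,0],[1,1,0,0],[-1,-4,1,0],[-2,-3,2,1]] U=[[-3,-2,0,2],[0,5,2,2],[0,0,2,-1],[0,0,0,-5]]

  row1 -= 1·row0 → [0,5,2,2]
  row2 -= -1·row0 → [0,-20,-6,-9]
  row3 -= -2·row0 → [0,-15,-2,-13]
  row2 -= -4·row1 → [0,0,2,-1]
  row3 -= -3·row1 → [0,0,4,-7]
  row3 -= 2·row2 → [0,0,0,-5]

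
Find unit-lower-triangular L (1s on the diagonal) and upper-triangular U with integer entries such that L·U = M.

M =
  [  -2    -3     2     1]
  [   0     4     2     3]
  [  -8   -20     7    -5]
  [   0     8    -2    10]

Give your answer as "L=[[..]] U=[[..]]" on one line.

  row1 -= 0·row0 → [0,4,2,3]
  row2 -= 4·row0 → [0,-8,-1,-9]
  row3 -= 0·row0 → [0,8,-2,10]
  row2 -= -2·row1 → [0,0,3,-3]
  row3 -= 2·row1 → [0,0,-6,4]
  row3 -= -2·row2 → [0,0,0,-2]

L=[[1,0,0,0],[0,1,0,0],[4,-2,1,0],[0,2,-2,1]] U=[[-2,-3,2,1],[0,4,2,3],[0,0,3,-3],[0,0,0,-2]]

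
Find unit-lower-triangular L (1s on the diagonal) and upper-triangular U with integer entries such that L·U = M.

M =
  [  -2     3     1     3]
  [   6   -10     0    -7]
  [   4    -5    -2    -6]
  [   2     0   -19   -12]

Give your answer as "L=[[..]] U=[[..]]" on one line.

L=[[1,0,0,0],[-3,1,0,0],[-2,-1,1,0],[-1,-3,-3,1]] U=[[-2,3,1,3],[0,-1,3,2],[0,0,3,2],[0,0,0,3]]

  row1 -= -3·row0 → [0,-1,3,2]
  row2 -= -2·row0 → [0,1,0,0]
  row3 -= -1·row0 → [0,3,-18,-9]
  row2 -= -1·row1 → [0,0,3,2]
  row3 -= -3·row1 → [0,0,-9,-3]
  row3 -= -3·row2 → [0,0,0,3]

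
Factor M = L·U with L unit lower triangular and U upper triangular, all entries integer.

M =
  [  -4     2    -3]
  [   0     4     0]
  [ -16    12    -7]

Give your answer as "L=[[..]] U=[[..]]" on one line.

L=[[1,0,0],[0,1,0],[4,1,1]] U=[[-4,2,-3],[0,4,0],[0,0,5]]

  row1 -= 0·row0 → [0,4,0]
  row2 -= 4·row0 → [0,4,5]
  row2 -= 1·row1 → [0,0,5]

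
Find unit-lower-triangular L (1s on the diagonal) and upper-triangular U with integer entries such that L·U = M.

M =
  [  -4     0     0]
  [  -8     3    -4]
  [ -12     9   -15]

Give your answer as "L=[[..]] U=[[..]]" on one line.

  row1 -= 2·row0 → [0,3,-4]
  row2 -= 3·row0 → [0,9,-15]
  row2 -= 3·row1 → [0,0,-3]

L=[[1,0,0],[2,1,0],[3,3,1]] U=[[-4,0,0],[0,3,-4],[0,0,-3]]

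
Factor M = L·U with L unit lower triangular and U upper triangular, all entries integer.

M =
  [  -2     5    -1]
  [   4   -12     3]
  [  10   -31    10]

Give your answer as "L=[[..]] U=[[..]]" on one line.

  R1 -= -2·R0 → [0,-2,1]
  R2 -= -5·R0 → [0,-6,5]
  R2 -= 3·R1 → [0,0,2]

L=[[1,0,0],[-2,1,0],[-5,3,1]] U=[[-2,5,-1],[0,-2,1],[0,0,2]]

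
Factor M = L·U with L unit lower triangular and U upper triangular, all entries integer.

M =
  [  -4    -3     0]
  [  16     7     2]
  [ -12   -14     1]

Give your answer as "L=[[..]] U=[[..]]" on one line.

  row1 -= -4·row0 → [0,-5,2]
  row2 -= 3·row0 → [0,-5,1]
  row2 -= 1·row1 → [0,0,-1]

L=[[1,0,0],[-4,1,0],[3,1,1]] U=[[-4,-3,0],[0,-5,2],[0,0,-1]]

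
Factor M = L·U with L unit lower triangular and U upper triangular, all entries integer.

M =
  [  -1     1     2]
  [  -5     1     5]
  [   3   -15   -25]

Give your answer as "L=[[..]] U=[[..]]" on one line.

  R1 -= 5·R0 → [0,-4,-5]
  R2 -= -3·R0 → [0,-12,-19]
  R2 -= 3·R1 → [0,0,-4]

L=[[1,0,0],[5,1,0],[-3,3,1]] U=[[-1,1,2],[0,-4,-5],[0,0,-4]]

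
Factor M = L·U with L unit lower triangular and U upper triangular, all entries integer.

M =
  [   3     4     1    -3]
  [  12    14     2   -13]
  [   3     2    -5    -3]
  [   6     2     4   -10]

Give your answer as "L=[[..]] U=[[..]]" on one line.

  r1 -= 4·r0 → [0,-2,-2,-1]
  r2 -= 1·r0 → [0,-2,-6,0]
  r3 -= 2·r0 → [0,-6,2,-4]
  r2 -= 1·r1 → [0,0,-4,1]
  r3 -= 3·r1 → [0,0,8,-1]
  r3 -= -2·r2 → [0,0,0,1]

L=[[1,0,0,0],[4,1,0,0],[1,1,1,0],[2,3,-2,1]] U=[[3,4,1,-3],[0,-2,-2,-1],[0,0,-4,1],[0,0,0,1]]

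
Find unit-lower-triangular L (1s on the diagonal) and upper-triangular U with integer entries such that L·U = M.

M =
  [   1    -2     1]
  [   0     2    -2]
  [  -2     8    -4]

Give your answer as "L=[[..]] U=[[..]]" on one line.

L=[[1,0,0],[0,1,0],[-2,2,1]] U=[[1,-2,1],[0,2,-2],[0,0,2]]

  r1 -= 0·r0 → [0,2,-2]
  r2 -= -2·r0 → [0,4,-2]
  r2 -= 2·r1 → [0,0,2]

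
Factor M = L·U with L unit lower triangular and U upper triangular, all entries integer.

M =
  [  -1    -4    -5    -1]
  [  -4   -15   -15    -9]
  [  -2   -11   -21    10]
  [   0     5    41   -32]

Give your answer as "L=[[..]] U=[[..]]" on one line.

  R1 -= 4·R0 → [0,1,5,-5]
  R2 -= 2·R0 → [0,-3,-11,12]
  R3 -= 0·R0 → [0,5,41,-32]
  R2 -= -3·R1 → [0,0,4,-3]
  R3 -= 5·R1 → [0,0,16,-7]
  R3 -= 4·R2 → [0,0,0,5]

L=[[1,0,0,0],[4,1,0,0],[2,-3,1,0],[0,5,4,1]] U=[[-1,-4,-5,-1],[0,1,5,-5],[0,0,4,-3],[0,0,0,5]]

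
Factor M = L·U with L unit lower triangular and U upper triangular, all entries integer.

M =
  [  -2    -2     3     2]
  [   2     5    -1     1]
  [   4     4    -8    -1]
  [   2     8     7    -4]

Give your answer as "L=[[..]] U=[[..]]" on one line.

  row1 -= -1·row0 → [0,3,2,3]
  row2 -= -2·row0 → [0,0,-2,3]
  row3 -= -1·row0 → [0,6,10,-2]
  row2 -= 0·row1 → [0,0,-2,3]
  row3 -= 2·row1 → [0,0,6,-8]
  row3 -= -3·row2 → [0,0,0,1]

L=[[1,0,0,0],[-1,1,0,0],[-2,0,1,0],[-1,2,-3,1]] U=[[-2,-2,3,2],[0,3,2,3],[0,0,-2,3],[0,0,0,1]]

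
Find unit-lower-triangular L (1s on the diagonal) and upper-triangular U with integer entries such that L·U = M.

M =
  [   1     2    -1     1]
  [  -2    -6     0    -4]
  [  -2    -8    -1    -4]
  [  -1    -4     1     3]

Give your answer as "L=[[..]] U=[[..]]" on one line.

L=[[1,0,0,0],[-2,1,0,0],[-2,2,1,0],[-1,1,2,1]] U=[[1,2,-1,1],[0,-2,-2,-2],[0,0,1,2],[0,0,0,2]]

  row1 -= -2·row0 → [0,-2,-2,-2]
  row2 -= -2·row0 → [0,-4,-3,-2]
  row3 -= -1·row0 → [0,-2,0,4]
  row2 -= 2·row1 → [0,0,1,2]
  row3 -= 1·row1 → [0,0,2,6]
  row3 -= 2·row2 → [0,0,0,2]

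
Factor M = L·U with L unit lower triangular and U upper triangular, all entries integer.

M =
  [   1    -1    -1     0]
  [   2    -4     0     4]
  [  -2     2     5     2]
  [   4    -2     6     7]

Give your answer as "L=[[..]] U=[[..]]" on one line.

  row1 -= 2·row0 → [0,-2,2,4]
  row2 -= -2·row0 → [0,0,3,2]
  row3 -= 4·row0 → [0,2,10,7]
  row2 -= 0·row1 → [0,0,3,2]
  row3 -= -1·row1 → [0,0,12,11]
  row3 -= 4·row2 → [0,0,0,3]

L=[[1,0,0,0],[2,1,0,0],[-2,0,1,0],[4,-1,4,1]] U=[[1,-1,-1,0],[0,-2,2,4],[0,0,3,2],[0,0,0,3]]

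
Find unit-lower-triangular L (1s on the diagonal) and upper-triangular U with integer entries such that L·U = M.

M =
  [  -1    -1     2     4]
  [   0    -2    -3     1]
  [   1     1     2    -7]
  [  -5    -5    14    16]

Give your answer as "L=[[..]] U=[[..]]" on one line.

L=[[1,0,0,0],[0,1,0,0],[-1,0,1,0],[5,0,1,1]] U=[[-1,-1,2,4],[0,-2,-3,1],[0,0,4,-3],[0,0,0,-1]]

  R1 -= 0·R0 → [0,-2,-3,1]
  R2 -= -1·R0 → [0,0,4,-3]
  R3 -= 5·R0 → [0,0,4,-4]
  R2 -= 0·R1 → [0,0,4,-3]
  R3 -= 0·R1 → [0,0,4,-4]
  R3 -= 1·R2 → [0,0,0,-1]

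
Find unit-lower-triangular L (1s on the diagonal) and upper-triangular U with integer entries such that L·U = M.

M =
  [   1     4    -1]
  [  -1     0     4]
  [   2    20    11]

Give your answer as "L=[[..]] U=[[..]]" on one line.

L=[[1,0,0],[-1,1,0],[2,3,1]] U=[[1,4,-1],[0,4,3],[0,0,4]]

  r1 -= -1·r0 → [0,4,3]
  r2 -= 2·r0 → [0,12,13]
  r2 -= 3·r1 → [0,0,4]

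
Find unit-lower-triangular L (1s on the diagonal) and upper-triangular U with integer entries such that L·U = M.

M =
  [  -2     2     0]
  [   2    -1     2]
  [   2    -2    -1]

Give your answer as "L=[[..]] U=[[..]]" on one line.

  R1 -= -1·R0 → [0,1,2]
  R2 -= -1·R0 → [0,0,-1]
  R2 -= 0·R1 → [0,0,-1]

L=[[1,0,0],[-1,1,0],[-1,0,1]] U=[[-2,2,0],[0,1,2],[0,0,-1]]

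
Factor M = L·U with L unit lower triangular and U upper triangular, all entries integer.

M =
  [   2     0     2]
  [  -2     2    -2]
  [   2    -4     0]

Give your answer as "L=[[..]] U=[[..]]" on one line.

  row1 -= -1·row0 → [0,2,0]
  row2 -= 1·row0 → [0,-4,-2]
  row2 -= -2·row1 → [0,0,-2]

L=[[1,0,0],[-1,1,0],[1,-2,1]] U=[[2,0,2],[0,2,0],[0,0,-2]]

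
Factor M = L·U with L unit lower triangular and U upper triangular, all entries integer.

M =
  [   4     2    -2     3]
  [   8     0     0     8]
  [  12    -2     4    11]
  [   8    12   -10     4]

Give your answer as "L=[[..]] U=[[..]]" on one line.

  r1 -= 2·r0 → [0,-4,4,2]
  r2 -= 3·r0 → [0,-8,10,2]
  r3 -= 2·r0 → [0,8,-6,-2]
  r2 -= 2·r1 → [0,0,2,-2]
  r3 -= -2·r1 → [0,0,2,2]
  r3 -= 1·r2 → [0,0,0,4]

L=[[1,0,0,0],[2,1,0,0],[3,2,1,0],[2,-2,1,1]] U=[[4,2,-2,3],[0,-4,4,2],[0,0,2,-2],[0,0,0,4]]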